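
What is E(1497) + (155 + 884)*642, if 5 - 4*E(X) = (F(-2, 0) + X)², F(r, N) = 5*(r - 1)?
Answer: 471833/4 ≈ 1.1796e+5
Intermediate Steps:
F(r, N) = -5 + 5*r (F(r, N) = 5*(-1 + r) = -5 + 5*r)
E(X) = 5/4 - (-15 + X)²/4 (E(X) = 5/4 - ((-5 + 5*(-2)) + X)²/4 = 5/4 - ((-5 - 10) + X)²/4 = 5/4 - (-15 + X)²/4)
E(1497) + (155 + 884)*642 = (5/4 - (-15 + 1497)²/4) + (155 + 884)*642 = (5/4 - ¼*1482²) + 1039*642 = (5/4 - ¼*2196324) + 667038 = (5/4 - 549081) + 667038 = -2196319/4 + 667038 = 471833/4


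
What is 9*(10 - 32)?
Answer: -198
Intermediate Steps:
9*(10 - 32) = 9*(-22) = -198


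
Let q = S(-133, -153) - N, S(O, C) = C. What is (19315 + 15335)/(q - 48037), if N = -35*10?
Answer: -3465/4784 ≈ -0.72429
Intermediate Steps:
N = -350
q = 197 (q = -153 - 1*(-350) = -153 + 350 = 197)
(19315 + 15335)/(q - 48037) = (19315 + 15335)/(197 - 48037) = 34650/(-47840) = 34650*(-1/47840) = -3465/4784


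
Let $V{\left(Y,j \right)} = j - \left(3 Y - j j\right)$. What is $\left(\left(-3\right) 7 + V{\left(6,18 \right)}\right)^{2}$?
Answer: $91809$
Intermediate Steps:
$V{\left(Y,j \right)} = j + j^{2} - 3 Y$ ($V{\left(Y,j \right)} = j - \left(- j^{2} + 3 Y\right) = j + j^{2} - 3 Y$)
$\left(\left(-3\right) 7 + V{\left(6,18 \right)}\right)^{2} = \left(\left(-3\right) 7 + \left(18 + 18^{2} - 18\right)\right)^{2} = \left(-21 + \left(18 + 324 - 18\right)\right)^{2} = \left(-21 + 324\right)^{2} = 303^{2} = 91809$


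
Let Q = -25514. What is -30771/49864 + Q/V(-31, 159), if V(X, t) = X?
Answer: 1271276195/1545784 ≈ 822.42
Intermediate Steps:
-30771/49864 + Q/V(-31, 159) = -30771/49864 - 25514/(-31) = -30771*1/49864 - 25514*(-1/31) = -30771/49864 + 25514/31 = 1271276195/1545784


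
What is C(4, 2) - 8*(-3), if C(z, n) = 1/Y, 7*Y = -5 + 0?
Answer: 113/5 ≈ 22.600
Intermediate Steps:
Y = -5/7 (Y = (-5 + 0)/7 = (1/7)*(-5) = -5/7 ≈ -0.71429)
C(z, n) = -7/5 (C(z, n) = 1/(-5/7) = -7/5)
C(4, 2) - 8*(-3) = -7/5 - 8*(-3) = -7/5 + 24 = 113/5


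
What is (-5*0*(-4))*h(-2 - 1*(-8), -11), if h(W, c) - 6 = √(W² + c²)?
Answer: 0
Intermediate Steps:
h(W, c) = 6 + √(W² + c²)
(-5*0*(-4))*h(-2 - 1*(-8), -11) = (-5*0*(-4))*(6 + √((-2 - 1*(-8))² + (-11)²)) = (0*(-4))*(6 + √((-2 + 8)² + 121)) = 0*(6 + √(6² + 121)) = 0*(6 + √(36 + 121)) = 0*(6 + √157) = 0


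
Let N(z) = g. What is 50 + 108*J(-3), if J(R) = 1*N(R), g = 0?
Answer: 50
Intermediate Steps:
N(z) = 0
J(R) = 0 (J(R) = 1*0 = 0)
50 + 108*J(-3) = 50 + 108*0 = 50 + 0 = 50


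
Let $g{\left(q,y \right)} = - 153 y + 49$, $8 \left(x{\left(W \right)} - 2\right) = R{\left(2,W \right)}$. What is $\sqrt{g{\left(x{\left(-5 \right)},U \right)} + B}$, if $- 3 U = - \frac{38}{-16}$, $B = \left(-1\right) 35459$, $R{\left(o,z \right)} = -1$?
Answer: $\frac{i \sqrt{564622}}{4} \approx 187.85 i$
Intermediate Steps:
$x{\left(W \right)} = \frac{15}{8}$ ($x{\left(W \right)} = 2 + \frac{1}{8} \left(-1\right) = 2 - \frac{1}{8} = \frac{15}{8}$)
$B = -35459$
$U = - \frac{19}{24}$ ($U = - \frac{\left(-38\right) \frac{1}{-16}}{3} = - \frac{\left(-38\right) \left(- \frac{1}{16}\right)}{3} = \left(- \frac{1}{3}\right) \frac{19}{8} = - \frac{19}{24} \approx -0.79167$)
$g{\left(q,y \right)} = 49 - 153 y$
$\sqrt{g{\left(x{\left(-5 \right)},U \right)} + B} = \sqrt{\left(49 - - \frac{969}{8}\right) - 35459} = \sqrt{\left(49 + \frac{969}{8}\right) - 35459} = \sqrt{\frac{1361}{8} - 35459} = \sqrt{- \frac{282311}{8}} = \frac{i \sqrt{564622}}{4}$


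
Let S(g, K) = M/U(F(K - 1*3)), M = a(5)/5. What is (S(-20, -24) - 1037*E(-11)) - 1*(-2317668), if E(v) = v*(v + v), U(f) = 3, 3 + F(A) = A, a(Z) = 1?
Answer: 31000711/15 ≈ 2.0667e+6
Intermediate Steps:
F(A) = -3 + A
E(v) = 2*v**2 (E(v) = v*(2*v) = 2*v**2)
M = 1/5 ≈ 0.20000
S(g, K) = 1/15 (S(g, K) = (1/5)/3 = (1/5)*(1/3) = 1/15)
(S(-20, -24) - 1037*E(-11)) - 1*(-2317668) = (1/15 - 2074*(-11)**2) - 1*(-2317668) = (1/15 - 2074*121) + 2317668 = (1/15 - 1037*242) + 2317668 = (1/15 - 250954) + 2317668 = -3764309/15 + 2317668 = 31000711/15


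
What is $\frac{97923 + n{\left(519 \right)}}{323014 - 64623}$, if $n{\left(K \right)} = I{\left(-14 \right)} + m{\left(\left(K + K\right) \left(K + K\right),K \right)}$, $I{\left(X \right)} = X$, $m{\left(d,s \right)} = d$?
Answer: $\frac{1175353}{258391} \approx 4.5487$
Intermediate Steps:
$n{\left(K \right)} = -14 + 4 K^{2}$ ($n{\left(K \right)} = -14 + \left(K + K\right) \left(K + K\right) = -14 + 2 K 2 K = -14 + 4 K^{2}$)
$\frac{97923 + n{\left(519 \right)}}{323014 - 64623} = \frac{97923 - \left(14 - 4 \cdot 519^{2}\right)}{323014 - 64623} = \frac{97923 + \left(-14 + 4 \cdot 269361\right)}{258391} = \left(97923 + \left(-14 + 1077444\right)\right) \frac{1}{258391} = \left(97923 + 1077430\right) \frac{1}{258391} = 1175353 \cdot \frac{1}{258391} = \frac{1175353}{258391}$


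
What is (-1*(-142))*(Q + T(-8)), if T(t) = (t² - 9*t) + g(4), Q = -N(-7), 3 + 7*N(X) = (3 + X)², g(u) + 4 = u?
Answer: 133338/7 ≈ 19048.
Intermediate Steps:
g(u) = -4 + u
N(X) = -3/7 + (3 + X)²/7
Q = -13/7 (Q = -(-3/7 + (3 - 7)²/7) = -(-3/7 + (⅐)*(-4)²) = -(-3/7 + (⅐)*16) = -(-3/7 + 16/7) = -1*13/7 = -13/7 ≈ -1.8571)
T(t) = t² - 9*t (T(t) = (t² - 9*t) + (-4 + 4) = (t² - 9*t) + 0 = t² - 9*t)
(-1*(-142))*(Q + T(-8)) = (-1*(-142))*(-13/7 - 8*(-9 - 8)) = 142*(-13/7 - 8*(-17)) = 142*(-13/7 + 136) = 142*(939/7) = 133338/7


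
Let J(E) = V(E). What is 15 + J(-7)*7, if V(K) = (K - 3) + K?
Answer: -104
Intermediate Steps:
V(K) = -3 + 2*K (V(K) = (-3 + K) + K = -3 + 2*K)
J(E) = -3 + 2*E
15 + J(-7)*7 = 15 + (-3 + 2*(-7))*7 = 15 + (-3 - 14)*7 = 15 - 17*7 = 15 - 119 = -104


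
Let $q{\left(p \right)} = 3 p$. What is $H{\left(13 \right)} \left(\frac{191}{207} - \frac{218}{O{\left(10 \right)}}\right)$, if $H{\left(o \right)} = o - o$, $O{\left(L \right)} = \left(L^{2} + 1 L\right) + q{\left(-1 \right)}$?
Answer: $0$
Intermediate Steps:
$O{\left(L \right)} = -3 + L + L^{2}$ ($O{\left(L \right)} = \left(L^{2} + 1 L\right) + 3 \left(-1\right) = \left(L^{2} + L\right) - 3 = \left(L + L^{2}\right) - 3 = -3 + L + L^{2}$)
$H{\left(o \right)} = 0$
$H{\left(13 \right)} \left(\frac{191}{207} - \frac{218}{O{\left(10 \right)}}\right) = 0 \left(\frac{191}{207} - \frac{218}{-3 + 10 + 10^{2}}\right) = 0 \left(191 \cdot \frac{1}{207} - \frac{218}{-3 + 10 + 100}\right) = 0 \left(\frac{191}{207} - \frac{218}{107}\right) = 0 \left(- \frac{24689}{22149}\right) = 0$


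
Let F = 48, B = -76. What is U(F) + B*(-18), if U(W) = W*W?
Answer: 3672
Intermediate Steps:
U(W) = W²
U(F) + B*(-18) = 48² - 76*(-18) = 2304 + 1368 = 3672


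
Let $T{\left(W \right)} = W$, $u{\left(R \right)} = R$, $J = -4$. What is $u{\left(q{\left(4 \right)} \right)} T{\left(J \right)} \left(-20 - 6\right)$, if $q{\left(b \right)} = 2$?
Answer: $208$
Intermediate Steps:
$u{\left(q{\left(4 \right)} \right)} T{\left(J \right)} \left(-20 - 6\right) = 2 \left(-4\right) \left(-20 - 6\right) = - 8 \left(-20 - 6\right) = \left(-8\right) \left(-26\right) = 208$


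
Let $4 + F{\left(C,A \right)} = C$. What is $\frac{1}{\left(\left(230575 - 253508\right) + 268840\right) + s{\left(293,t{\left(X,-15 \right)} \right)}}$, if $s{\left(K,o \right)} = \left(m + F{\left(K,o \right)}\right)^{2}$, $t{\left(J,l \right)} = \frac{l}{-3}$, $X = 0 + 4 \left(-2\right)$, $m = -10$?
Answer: $\frac{1}{323748} \approx 3.0888 \cdot 10^{-6}$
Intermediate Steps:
$F{\left(C,A \right)} = -4 + C$
$X = -8$ ($X = 0 - 8 = -8$)
$t{\left(J,l \right)} = - \frac{l}{3}$ ($t{\left(J,l \right)} = l \left(- \frac{1}{3}\right) = - \frac{l}{3}$)
$s{\left(K,o \right)} = \left(-14 + K\right)^{2}$ ($s{\left(K,o \right)} = \left(-10 + \left(-4 + K\right)\right)^{2} = \left(-14 + K\right)^{2}$)
$\frac{1}{\left(\left(230575 - 253508\right) + 268840\right) + s{\left(293,t{\left(X,-15 \right)} \right)}} = \frac{1}{\left(\left(230575 - 253508\right) + 268840\right) + \left(-14 + 293\right)^{2}} = \frac{1}{\left(-22933 + 268840\right) + 279^{2}} = \frac{1}{245907 + 77841} = \frac{1}{323748}$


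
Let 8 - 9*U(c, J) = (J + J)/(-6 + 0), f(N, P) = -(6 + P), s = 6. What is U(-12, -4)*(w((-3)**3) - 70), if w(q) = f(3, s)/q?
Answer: -12520/243 ≈ -51.523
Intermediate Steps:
f(N, P) = -6 - P
U(c, J) = 8/9 + J/27 (U(c, J) = 8/9 - (J + J)/(9*(-6 + 0)) = 8/9 - 2*J/(9*(-6)) = 8/9 - 2*J*(-1)/(9*6) = 8/9 - (-1)*J/27 = 8/9 + J/27)
w(q) = -12/q (w(q) = (-6 - 1*6)/q = (-6 - 6)/q = -12/q)
U(-12, -4)*(w((-3)**3) - 70) = (8/9 + (1/27)*(-4))*(-12/((-3)**3) - 70) = (8/9 - 4/27)*(-12/(-27) - 70) = 20*(-12*(-1/27) - 70)/27 = 20*(4/9 - 70)/27 = (20/27)*(-626/9) = -12520/243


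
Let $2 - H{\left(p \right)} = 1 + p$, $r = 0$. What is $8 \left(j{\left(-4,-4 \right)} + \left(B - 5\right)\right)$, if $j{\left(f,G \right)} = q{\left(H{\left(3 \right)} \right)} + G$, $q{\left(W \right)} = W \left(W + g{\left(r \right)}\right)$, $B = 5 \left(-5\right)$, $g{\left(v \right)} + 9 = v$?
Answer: $-96$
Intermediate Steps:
$g{\left(v \right)} = -9 + v$
$H{\left(p \right)} = 1 - p$ ($H{\left(p \right)} = 2 - \left(1 + p\right) = 1 - p$)
$B = -25$
$q{\left(W \right)} = W \left(-9 + W\right)$ ($q{\left(W \right)} = W \left(W + \left(-9 + 0\right)\right) = W \left(W - 9\right) = W \left(-9 + W\right)$)
$j{\left(f,G \right)} = 22 + G$ ($j{\left(f,G \right)} = \left(1 - 3\right) \left(-9 + \left(1 - 3\right)\right) + G = - 2 \left(-9 - 2\right) + G = \left(-2\right) \left(-11\right) + G = 22 + G$)
$8 \left(j{\left(-4,-4 \right)} + \left(B - 5\right)\right) = 8 \left(\left(22 - 4\right) - 30\right) = 8 \left(18 - 30\right) = 8 \left(-12\right) = -96$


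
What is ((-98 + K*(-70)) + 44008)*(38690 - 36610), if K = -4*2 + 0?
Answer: 92497600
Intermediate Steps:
K = -8 (K = -8 + 0 = -8)
((-98 + K*(-70)) + 44008)*(38690 - 36610) = ((-98 - 8*(-70)) + 44008)*(38690 - 36610) = ((-98 + 560) + 44008)*2080 = (462 + 44008)*2080 = 44470*2080 = 92497600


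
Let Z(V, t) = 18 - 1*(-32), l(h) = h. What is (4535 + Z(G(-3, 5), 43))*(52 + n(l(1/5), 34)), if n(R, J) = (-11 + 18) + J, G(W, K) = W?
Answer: 426405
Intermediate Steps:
Z(V, t) = 50 (Z(V, t) = 18 + 32 = 50)
n(R, J) = 7 + J
(4535 + Z(G(-3, 5), 43))*(52 + n(l(1/5), 34)) = (4535 + 50)*(52 + (7 + 34)) = 4585*(52 + 41) = 4585*93 = 426405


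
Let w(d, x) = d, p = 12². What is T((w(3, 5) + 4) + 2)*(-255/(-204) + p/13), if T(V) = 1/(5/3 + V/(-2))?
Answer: -1923/442 ≈ -4.3507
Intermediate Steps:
p = 144
T(V) = 1/(5/3 - V/2) (T(V) = 1/(5*(⅓) + V*(-½)) = 1/(5/3 - V/2))
T((w(3, 5) + 4) + 2)*(-255/(-204) + p/13) = (-6/(-10 + 3*((3 + 4) + 2)))*(-255/(-204) + 144/13) = (-6/(-10 + 3*(7 + 2)))*(-255*(-1/204) + 144*(1/13)) = (-6/(-10 + 3*9))*(5/4 + 144/13) = -6/(-10 + 27)*(641/52) = -6/17*(641/52) = -6*1/17*(641/52) = -6/17*641/52 = -1923/442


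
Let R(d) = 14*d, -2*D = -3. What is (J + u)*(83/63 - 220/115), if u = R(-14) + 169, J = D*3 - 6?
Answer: 16397/966 ≈ 16.974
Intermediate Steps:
D = 3/2 (D = -1/2*(-3) = 3/2 ≈ 1.5000)
J = -3/2 (J = (3/2)*3 - 6 = 9/2 - 6 = -3/2 ≈ -1.5000)
u = -27 (u = 14*(-14) + 169 = -196 + 169 = -27)
(J + u)*(83/63 - 220/115) = (-3/2 - 27)*(83/63 - 220/115) = -57*(83*(1/63) - 220*1/115)/2 = -57*(83/63 - 44/23)/2 = -57/2*(-863/1449) = 16397/966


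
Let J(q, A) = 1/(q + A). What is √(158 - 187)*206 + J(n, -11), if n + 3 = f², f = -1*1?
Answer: -1/13 + 206*I*√29 ≈ -0.076923 + 1109.3*I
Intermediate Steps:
f = -1
n = -2 (n = -3 + (-1)² = -3 + 1 = -2)
J(q, A) = 1/(A + q)
√(158 - 187)*206 + J(n, -11) = √(158 - 187)*206 + 1/(-11 - 2) = √(-29)*206 + 1/(-13) = (I*√29)*206 - 1/13 = 206*I*√29 - 1/13 = -1/13 + 206*I*√29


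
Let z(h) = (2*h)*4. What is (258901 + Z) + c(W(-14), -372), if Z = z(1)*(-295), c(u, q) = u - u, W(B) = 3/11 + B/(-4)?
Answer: 256541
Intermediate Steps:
z(h) = 8*h
W(B) = 3/11 - B/4 (W(B) = 3*(1/11) + B*(-¼) = 3/11 - B/4)
c(u, q) = 0
Z = -2360 (Z = (8*1)*(-295) = 8*(-295) = -2360)
(258901 + Z) + c(W(-14), -372) = (258901 - 2360) + 0 = 256541 + 0 = 256541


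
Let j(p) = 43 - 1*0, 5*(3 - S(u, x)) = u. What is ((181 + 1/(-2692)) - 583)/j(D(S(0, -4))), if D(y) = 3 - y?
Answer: -1082185/115756 ≈ -9.3488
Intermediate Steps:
S(u, x) = 3 - u/5
j(p) = 43 (j(p) = 43 + 0 = 43)
((181 + 1/(-2692)) - 583)/j(D(S(0, -4))) = ((181 + 1/(-2692)) - 583)/43 = ((181 - 1/2692) - 583)*(1/43) = (487251/2692 - 583)*(1/43) = -1082185/2692*1/43 = -1082185/115756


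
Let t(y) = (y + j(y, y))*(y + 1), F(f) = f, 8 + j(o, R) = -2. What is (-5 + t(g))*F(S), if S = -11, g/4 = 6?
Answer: -3795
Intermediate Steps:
j(o, R) = -10 (j(o, R) = -8 - 2 = -10)
g = 24 (g = 4*6 = 24)
t(y) = (1 + y)*(-10 + y) (t(y) = (y - 10)*(y + 1) = (-10 + y)*(1 + y) = (1 + y)*(-10 + y))
(-5 + t(g))*F(S) = (-5 + (-10 + 24² - 9*24))*(-11) = (-5 + (-10 + 576 - 216))*(-11) = (-5 + 350)*(-11) = 345*(-11) = -3795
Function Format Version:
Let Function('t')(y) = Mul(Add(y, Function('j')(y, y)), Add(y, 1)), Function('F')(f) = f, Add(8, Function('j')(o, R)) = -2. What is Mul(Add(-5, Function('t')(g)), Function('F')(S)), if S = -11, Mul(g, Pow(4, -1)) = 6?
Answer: -3795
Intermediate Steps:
Function('j')(o, R) = -10 (Function('j')(o, R) = Add(-8, -2) = -10)
g = 24 (g = Mul(4, 6) = 24)
Function('t')(y) = Mul(Add(1, y), Add(-10, y)) (Function('t')(y) = Mul(Add(y, -10), Add(y, 1)) = Mul(Add(-10, y), Add(1, y)) = Mul(Add(1, y), Add(-10, y)))
Mul(Add(-5, Function('t')(g)), Function('F')(S)) = Mul(Add(-5, Add(-10, Pow(24, 2), Mul(-9, 24))), -11) = Mul(Add(-5, Add(-10, 576, -216)), -11) = Mul(Add(-5, 350), -11) = Mul(345, -11) = -3795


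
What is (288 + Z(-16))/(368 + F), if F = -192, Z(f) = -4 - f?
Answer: 75/44 ≈ 1.7045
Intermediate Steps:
(288 + Z(-16))/(368 + F) = (288 + (-4 - 1*(-16)))/(368 - 192) = (288 + (-4 + 16))/176 = (288 + 12)*(1/176) = 300*(1/176) = 75/44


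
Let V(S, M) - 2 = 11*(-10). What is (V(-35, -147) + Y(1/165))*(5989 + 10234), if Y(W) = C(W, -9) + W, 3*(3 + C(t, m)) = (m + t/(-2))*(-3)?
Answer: -182005837/110 ≈ -1.6546e+6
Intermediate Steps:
C(t, m) = -3 + t/2 - m (C(t, m) = -3 + ((m + t/(-2))*(-3))/3 = -3 + ((m + t*(-½))*(-3))/3 = -3 + ((m - t/2)*(-3))/3 = -3 + (-3*m + 3*t/2)/3 = -3 + (t/2 - m) = -3 + t/2 - m)
V(S, M) = -108 (V(S, M) = 2 + 11*(-10) = 2 - 110 = -108)
Y(W) = 6 + 3*W/2 (Y(W) = (-3 + W/2 - 1*(-9)) + W = (-3 + W/2 + 9) + W = (6 + W/2) + W = 6 + 3*W/2)
(V(-35, -147) + Y(1/165))*(5989 + 10234) = (-108 + (6 + (3/2)/165))*(5989 + 10234) = (-108 + (6 + (3/2)*(1/165)))*16223 = (-108 + (6 + 1/110))*16223 = (-108 + 661/110)*16223 = -11219/110*16223 = -182005837/110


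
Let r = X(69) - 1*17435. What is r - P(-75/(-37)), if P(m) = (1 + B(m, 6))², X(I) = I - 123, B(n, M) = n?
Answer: -23954985/1369 ≈ -17498.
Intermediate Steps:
X(I) = -123 + I
P(m) = (1 + m)²
r = -17489 (r = (-123 + 69) - 1*17435 = -54 - 17435 = -17489)
r - P(-75/(-37)) = -17489 - (1 - 75/(-37))² = -17489 - (1 - 75*(-1/37))² = -17489 - (1 + 75/37)² = -17489 - (112/37)² = -17489 - 1*12544/1369 = -17489 - 12544/1369 = -23954985/1369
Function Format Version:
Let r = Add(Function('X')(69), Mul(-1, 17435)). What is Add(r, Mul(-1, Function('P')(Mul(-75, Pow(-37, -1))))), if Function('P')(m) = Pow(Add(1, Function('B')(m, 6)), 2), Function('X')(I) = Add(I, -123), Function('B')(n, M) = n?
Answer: Rational(-23954985, 1369) ≈ -17498.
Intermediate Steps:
Function('X')(I) = Add(-123, I)
Function('P')(m) = Pow(Add(1, m), 2)
r = -17489 (r = Add(Add(-123, 69), Mul(-1, 17435)) = Add(-54, -17435) = -17489)
Add(r, Mul(-1, Function('P')(Mul(-75, Pow(-37, -1))))) = Add(-17489, Mul(-1, Pow(Add(1, Mul(-75, Pow(-37, -1))), 2))) = Add(-17489, Mul(-1, Pow(Add(1, Mul(-75, Rational(-1, 37))), 2))) = Add(-17489, Mul(-1, Pow(Add(1, Rational(75, 37)), 2))) = Add(-17489, Mul(-1, Pow(Rational(112, 37), 2))) = Add(-17489, Mul(-1, Rational(12544, 1369))) = Add(-17489, Rational(-12544, 1369)) = Rational(-23954985, 1369)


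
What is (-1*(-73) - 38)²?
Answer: 1225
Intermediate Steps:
(-1*(-73) - 38)² = (73 - 38)² = 35² = 1225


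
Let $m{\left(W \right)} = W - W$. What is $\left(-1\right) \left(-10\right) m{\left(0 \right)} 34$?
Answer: $0$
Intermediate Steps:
$m{\left(W \right)} = 0$
$\left(-1\right) \left(-10\right) m{\left(0 \right)} 34 = \left(-1\right) \left(-10\right) 0 \cdot 34 = 10 \cdot 0 \cdot 34 = 0 \cdot 34 = 0$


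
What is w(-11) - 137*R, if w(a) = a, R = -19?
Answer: 2592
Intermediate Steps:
w(-11) - 137*R = -11 - 137*(-19) = -11 + 2603 = 2592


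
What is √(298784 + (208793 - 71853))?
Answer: 2*√108931 ≈ 660.09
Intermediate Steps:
√(298784 + (208793 - 71853)) = √(298784 + 136940) = √435724 = 2*√108931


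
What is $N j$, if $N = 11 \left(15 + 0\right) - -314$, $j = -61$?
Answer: $-29219$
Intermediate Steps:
$N = 479$ ($N = 11 \cdot 15 + 314 = 165 + 314 = 479$)
$N j = 479 \left(-61\right) = -29219$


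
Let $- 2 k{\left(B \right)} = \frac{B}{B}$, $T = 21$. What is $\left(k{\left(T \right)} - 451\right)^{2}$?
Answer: $\frac{815409}{4} \approx 2.0385 \cdot 10^{5}$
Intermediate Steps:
$k{\left(B \right)} = - \frac{1}{2}$ ($k{\left(B \right)} = - \frac{B \frac{1}{B}}{2} = \left(- \frac{1}{2}\right) 1 = - \frac{1}{2}$)
$\left(k{\left(T \right)} - 451\right)^{2} = \left(- \frac{1}{2} - 451\right)^{2} = \left(- \frac{903}{2}\right)^{2} = \frac{815409}{4}$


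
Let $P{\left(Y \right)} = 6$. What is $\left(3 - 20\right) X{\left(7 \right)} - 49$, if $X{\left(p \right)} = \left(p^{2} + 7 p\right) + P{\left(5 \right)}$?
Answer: $-1817$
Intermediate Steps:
$X{\left(p \right)} = 6 + p^{2} + 7 p$ ($X{\left(p \right)} = \left(p^{2} + 7 p\right) + 6 = 6 + p^{2} + 7 p$)
$\left(3 - 20\right) X{\left(7 \right)} - 49 = \left(3 - 20\right) \left(6 + 7^{2} + 7 \cdot 7\right) - 49 = \left(3 - 20\right) \left(6 + 49 + 49\right) - 49 = \left(-17\right) 104 - 49 = -1768 - 49 = -1817$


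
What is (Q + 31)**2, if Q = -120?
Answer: 7921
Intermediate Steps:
(Q + 31)**2 = (-120 + 31)**2 = (-89)**2 = 7921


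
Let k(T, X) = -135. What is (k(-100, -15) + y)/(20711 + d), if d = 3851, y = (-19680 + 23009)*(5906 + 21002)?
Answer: 89576597/24562 ≈ 3647.0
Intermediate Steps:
y = 89576732 (y = 3329*26908 = 89576732)
(k(-100, -15) + y)/(20711 + d) = (-135 + 89576732)/(20711 + 3851) = 89576597/24562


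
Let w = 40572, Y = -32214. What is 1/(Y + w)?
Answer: 1/8358 ≈ 0.00011965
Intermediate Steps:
1/(Y + w) = 1/(-32214 + 40572) = 1/8358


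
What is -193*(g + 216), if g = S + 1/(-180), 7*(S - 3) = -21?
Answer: -7503647/180 ≈ -41687.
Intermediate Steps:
S = 0 (S = 3 + (⅐)*(-21) = 3 - 3 = 0)
g = -1/180 (g = 0 + 1/(-180) = 0 - 1/180 = -1/180 ≈ -0.0055556)
-193*(g + 216) = -193*(-1/180 + 216) = -193*38879/180 = -7503647/180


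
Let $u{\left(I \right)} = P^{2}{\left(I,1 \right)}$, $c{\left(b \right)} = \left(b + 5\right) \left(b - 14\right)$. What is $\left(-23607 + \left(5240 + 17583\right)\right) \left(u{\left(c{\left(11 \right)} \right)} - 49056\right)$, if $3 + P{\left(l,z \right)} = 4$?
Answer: $38459120$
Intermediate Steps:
$P{\left(l,z \right)} = 1$ ($P{\left(l,z \right)} = -3 + 4 = 1$)
$c{\left(b \right)} = \left(-14 + b\right) \left(5 + b\right)$ ($c{\left(b \right)} = \left(5 + b\right) \left(-14 + b\right) = \left(-14 + b\right) \left(5 + b\right)$)
$u{\left(I \right)} = 1$ ($u{\left(I \right)} = 1^{2} = 1$)
$\left(-23607 + \left(5240 + 17583\right)\right) \left(u{\left(c{\left(11 \right)} \right)} - 49056\right) = \left(-23607 + \left(5240 + 17583\right)\right) \left(1 - 49056\right) = \left(-23607 + 22823\right) \left(-49055\right) = \left(-784\right) \left(-49055\right) = 38459120$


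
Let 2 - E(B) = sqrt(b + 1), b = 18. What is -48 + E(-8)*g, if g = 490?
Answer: 932 - 490*sqrt(19) ≈ -1203.9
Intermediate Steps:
E(B) = 2 - sqrt(19) (E(B) = 2 - sqrt(18 + 1) = 2 - sqrt(19))
-48 + E(-8)*g = -48 + (2 - sqrt(19))*490 = -48 + (980 - 490*sqrt(19)) = 932 - 490*sqrt(19)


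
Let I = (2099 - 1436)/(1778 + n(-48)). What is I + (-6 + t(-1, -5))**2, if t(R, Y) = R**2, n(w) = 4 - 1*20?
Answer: 44713/1762 ≈ 25.376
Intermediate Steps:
n(w) = -16 (n(w) = 4 - 20 = -16)
I = 663/1762 (I = (2099 - 1436)/(1778 - 16) = 663/1762 ≈ 0.37628)
I + (-6 + t(-1, -5))**2 = 663/1762 + (-6 + (-1)**2)**2 = 663/1762 + (-6 + 1)**2 = 663/1762 + (-5)**2 = 663/1762 + 25 = 44713/1762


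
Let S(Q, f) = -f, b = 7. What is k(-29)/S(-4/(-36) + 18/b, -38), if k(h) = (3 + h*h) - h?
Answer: 873/38 ≈ 22.974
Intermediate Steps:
k(h) = 3 + h**2 - h (k(h) = (3 + h**2) - h = 3 + h**2 - h)
k(-29)/S(-4/(-36) + 18/b, -38) = (3 + (-29)**2 - 1*(-29))/((-1*(-38))) = (3 + 841 + 29)/38 = 873*(1/38) = 873/38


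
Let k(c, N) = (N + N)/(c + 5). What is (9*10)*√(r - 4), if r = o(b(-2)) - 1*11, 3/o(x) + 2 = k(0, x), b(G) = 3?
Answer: 225*I*√3 ≈ 389.71*I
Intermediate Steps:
k(c, N) = 2*N/(5 + c) (k(c, N) = (2*N)/(5 + c) = 2*N/(5 + c))
o(x) = 3/(-2 + 2*x/5) (o(x) = 3/(-2 + 2*x/(5 + 0)) = 3/(-2 + 2*x/5))
r = -59/4 (r = 15/(2*(-5 + 3)) - 1*11 = (15/2)/(-2) - 11 = (15/2)*(-½) - 11 = -15/4 - 11 = -59/4 ≈ -14.750)
(9*10)*√(r - 4) = (9*10)*√(-59/4 - 4) = 90*√(-75/4) = 90*(5*I*√3/2) = 225*I*√3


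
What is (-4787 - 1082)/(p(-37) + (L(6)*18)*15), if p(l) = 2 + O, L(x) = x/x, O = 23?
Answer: -5869/295 ≈ -19.895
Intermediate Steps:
L(x) = 1
p(l) = 25 (p(l) = 2 + 23 = 25)
(-4787 - 1082)/(p(-37) + (L(6)*18)*15) = (-4787 - 1082)/(25 + (1*18)*15) = -5869/(25 + 18*15) = -5869/(25 + 270) = -5869/295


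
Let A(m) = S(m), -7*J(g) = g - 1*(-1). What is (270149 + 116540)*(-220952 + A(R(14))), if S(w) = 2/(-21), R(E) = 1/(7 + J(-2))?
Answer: -1794234639866/21 ≈ -8.5440e+10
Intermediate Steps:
J(g) = -⅐ - g/7 (J(g) = -(g - 1*(-1))/7 = -(g + 1)/7 = -(1 + g)/7 = -⅐ - g/7)
R(E) = 7/50 (R(E) = 1/(7 + (-⅐ - ⅐*(-2))) = 1/(7 + (-⅐ + 2/7)) = 1/(7 + ⅐) = 1/(50/7) = 7/50)
S(w) = -2/21 (S(w) = 2*(-1/21) = -2/21)
A(m) = -2/21
(270149 + 116540)*(-220952 + A(R(14))) = (270149 + 116540)*(-220952 - 2/21) = 386689*(-4639994/21) = -1794234639866/21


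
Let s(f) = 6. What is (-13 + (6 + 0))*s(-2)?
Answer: -42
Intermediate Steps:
(-13 + (6 + 0))*s(-2) = (-13 + (6 + 0))*6 = (-13 + 6)*6 = -7*6 = -42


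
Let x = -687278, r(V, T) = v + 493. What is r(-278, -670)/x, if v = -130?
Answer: -363/687278 ≈ -0.00052817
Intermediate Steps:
r(V, T) = 363 (r(V, T) = -130 + 493 = 363)
r(-278, -670)/x = 363/(-687278) = 363*(-1/687278) = -363/687278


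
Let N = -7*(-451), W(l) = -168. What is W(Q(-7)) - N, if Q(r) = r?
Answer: -3325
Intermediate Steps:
N = 3157
W(Q(-7)) - N = -168 - 1*3157 = -168 - 3157 = -3325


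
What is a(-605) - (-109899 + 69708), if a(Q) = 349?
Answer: 40540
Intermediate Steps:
a(-605) - (-109899 + 69708) = 349 - (-109899 + 69708) = 349 - 1*(-40191) = 349 + 40191 = 40540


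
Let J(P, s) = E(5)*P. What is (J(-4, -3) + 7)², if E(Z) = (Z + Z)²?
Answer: 154449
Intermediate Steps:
E(Z) = 4*Z² (E(Z) = (2*Z)² = 4*Z²)
J(P, s) = 100*P (J(P, s) = (4*5²)*P = (4*25)*P = 100*P)
(J(-4, -3) + 7)² = (100*(-4) + 7)² = (-400 + 7)² = (-393)² = 154449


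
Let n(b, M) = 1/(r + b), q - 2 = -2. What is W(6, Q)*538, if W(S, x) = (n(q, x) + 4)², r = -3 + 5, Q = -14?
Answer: 21789/2 ≈ 10895.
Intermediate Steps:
q = 0 (q = 2 - 2 = 0)
r = 2
n(b, M) = 1/(2 + b)
W(S, x) = 81/4 (W(S, x) = (1/(2 + 0) + 4)² = (1/2 + 4)² = (½ + 4)² = (9/2)² = 81/4)
W(6, Q)*538 = (81/4)*538 = 21789/2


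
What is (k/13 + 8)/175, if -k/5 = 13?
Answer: 3/175 ≈ 0.017143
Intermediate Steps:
k = -65 (k = -5*13 = -65)
(k/13 + 8)/175 = (-65/13 + 8)/175 = ((1/13)*(-65) + 8)*(1/175) = (-5 + 8)*(1/175) = 3*(1/175) = 3/175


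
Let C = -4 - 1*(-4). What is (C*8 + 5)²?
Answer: 25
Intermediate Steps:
C = 0 (C = -4 + 4 = 0)
(C*8 + 5)² = (0*8 + 5)² = (0 + 5)² = 5² = 25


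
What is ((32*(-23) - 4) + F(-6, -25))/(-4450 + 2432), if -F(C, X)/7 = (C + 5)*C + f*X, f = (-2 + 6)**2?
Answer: -1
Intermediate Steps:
f = 16 (f = 4**2 = 16)
F(C, X) = -112*X - 7*C*(5 + C) (F(C, X) = -7*((C + 5)*C + 16*X) = -7*((5 + C)*C + 16*X) = -7*(C*(5 + C) + 16*X) = -7*(16*X + C*(5 + C)) = -112*X - 7*C*(5 + C))
((32*(-23) - 4) + F(-6, -25))/(-4450 + 2432) = ((32*(-23) - 4) + (-112*(-25) - 35*(-6) - 7*(-6)**2))/(-4450 + 2432) = ((-736 - 4) + (2800 + 210 - 7*36))/(-2018) = (-740 + (2800 + 210 - 252))*(-1/2018) = (-740 + 2758)*(-1/2018) = 2018*(-1/2018) = -1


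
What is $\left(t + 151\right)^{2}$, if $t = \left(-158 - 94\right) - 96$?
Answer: $38809$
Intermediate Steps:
$t = -348$ ($t = -252 - 96 = -348$)
$\left(t + 151\right)^{2} = \left(-348 + 151\right)^{2} = \left(-197\right)^{2} = 38809$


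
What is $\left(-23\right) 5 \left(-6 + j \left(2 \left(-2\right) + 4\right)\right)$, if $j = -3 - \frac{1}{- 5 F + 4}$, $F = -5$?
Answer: $690$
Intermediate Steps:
$j = - \frac{88}{29}$ ($j = -3 - \frac{1}{\left(-5\right) \left(-5\right) + 4} = -3 - \frac{1}{25 + 4} = -3 - \frac{1}{29} = - \frac{88}{29} \approx -3.0345$)
$\left(-23\right) 5 \left(-6 + j \left(2 \left(-2\right) + 4\right)\right) = \left(-23\right) 5 \left(-6 - \frac{88 \left(2 \left(-2\right) + 4\right)}{29}\right) = - 115 \left(-6 - \frac{88 \left(-4 + 4\right)}{29}\right) = - 115 \left(-6 - 0\right) = - 115 \left(-6 + 0\right) = \left(-115\right) \left(-6\right) = 690$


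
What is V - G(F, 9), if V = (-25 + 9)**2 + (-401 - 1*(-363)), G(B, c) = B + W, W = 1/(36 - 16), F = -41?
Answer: 5179/20 ≈ 258.95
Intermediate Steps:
W = 1/20 ≈ 0.050000
G(B, c) = 1/20 + B (G(B, c) = B + 1/20 = 1/20 + B)
V = 218 (V = (-16)**2 + (-401 + 363) = 256 - 38 = 218)
V - G(F, 9) = 218 - (1/20 - 41) = 218 - 1*(-819/20) = 218 + 819/20 = 5179/20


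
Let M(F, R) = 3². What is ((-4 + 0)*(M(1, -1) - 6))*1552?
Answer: -18624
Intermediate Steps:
M(F, R) = 9
((-4 + 0)*(M(1, -1) - 6))*1552 = ((-4 + 0)*(9 - 6))*1552 = -4*3*1552 = -12*1552 = -18624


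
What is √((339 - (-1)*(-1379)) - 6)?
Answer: I*√1046 ≈ 32.342*I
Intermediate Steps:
√((339 - (-1)*(-1379)) - 6) = √((339 - 1*1379) - 6) = √((339 - 1379) - 6) = √(-1040 - 6) = √(-1046) = I*√1046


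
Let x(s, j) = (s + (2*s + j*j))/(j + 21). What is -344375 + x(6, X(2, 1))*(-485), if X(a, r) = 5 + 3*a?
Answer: -11087415/32 ≈ -3.4648e+5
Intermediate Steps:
x(s, j) = (j**2 + 3*s)/(21 + j) (x(s, j) = (s + (2*s + j**2))/(21 + j) = (s + (j**2 + 2*s))/(21 + j) = (j**2 + 3*s)/(21 + j))
-344375 + x(6, X(2, 1))*(-485) = -344375 + (((5 + 3*2)**2 + 3*6)/(21 + (5 + 3*2)))*(-485) = -344375 + (((5 + 6)**2 + 18)/(21 + (5 + 6)))*(-485) = -344375 + ((11**2 + 18)/(21 + 11))*(-485) = -344375 + ((121 + 18)/32)*(-485) = -344375 + ((1/32)*139)*(-485) = -344375 + (139/32)*(-485) = -344375 - 67415/32 = -11087415/32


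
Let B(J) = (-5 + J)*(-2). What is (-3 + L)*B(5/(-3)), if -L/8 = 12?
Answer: -1320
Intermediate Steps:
L = -96 (L = -8*12 = -96)
B(J) = 10 - 2*J
(-3 + L)*B(5/(-3)) = (-3 - 96)*(10 - 10/(-3)) = -99*(10 - 10*(-1)/3) = -99*(10 - 2*(-5/3)) = -99*(10 + 10/3) = -99*40/3 = -1320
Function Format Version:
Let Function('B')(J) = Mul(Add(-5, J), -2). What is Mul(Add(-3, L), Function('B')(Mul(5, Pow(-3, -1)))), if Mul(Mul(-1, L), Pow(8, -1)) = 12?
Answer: -1320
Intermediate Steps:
L = -96 (L = Mul(-8, 12) = -96)
Function('B')(J) = Add(10, Mul(-2, J))
Mul(Add(-3, L), Function('B')(Mul(5, Pow(-3, -1)))) = Mul(Add(-3, -96), Add(10, Mul(-2, Mul(5, Pow(-3, -1))))) = Mul(-99, Add(10, Mul(-2, Mul(5, Rational(-1, 3))))) = Mul(-99, Add(10, Mul(-2, Rational(-5, 3)))) = Mul(-99, Add(10, Rational(10, 3))) = Mul(-99, Rational(40, 3)) = -1320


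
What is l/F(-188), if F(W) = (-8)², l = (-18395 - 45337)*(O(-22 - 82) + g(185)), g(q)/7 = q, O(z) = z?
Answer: -18976203/16 ≈ -1.1860e+6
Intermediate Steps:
g(q) = 7*q
l = -75904812 (l = (-18395 - 45337)*((-22 - 82) + 7*185) = -63732*(-104 + 1295) = -63732*1191 = -75904812)
F(W) = 64
l/F(-188) = -75904812/64 = -75904812*1/64 = -18976203/16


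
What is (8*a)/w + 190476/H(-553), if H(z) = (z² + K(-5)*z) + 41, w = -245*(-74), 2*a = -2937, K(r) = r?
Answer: -17227914/559518995 ≈ -0.030791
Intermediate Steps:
a = -2937/2 (a = (½)*(-2937) = -2937/2 ≈ -1468.5)
w = 18130
H(z) = 41 + z² - 5*z (H(z) = (z² - 5*z) + 41 = 41 + z² - 5*z)
(8*a)/w + 190476/H(-553) = (8*(-2937/2))/18130 + 190476/(41 + (-553)² - 5*(-553)) = -11748*1/18130 + 190476/(41 + 305809 + 2765) = -5874/9065 + 190476/308615 = -17227914/559518995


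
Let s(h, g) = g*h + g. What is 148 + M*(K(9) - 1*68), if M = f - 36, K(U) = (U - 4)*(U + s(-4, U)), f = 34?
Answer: 464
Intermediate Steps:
s(h, g) = g + g*h
K(U) = -2*U*(-4 + U) (K(U) = (U - 4)*(U + U*(1 - 4)) = (-4 + U)*(U + U*(-3)) = (-4 + U)*(U - 3*U) = (-4 + U)*(-2*U) = -2*U*(-4 + U))
M = -2 (M = 34 - 36 = -2)
148 + M*(K(9) - 1*68) = 148 - 2*(2*9*(4 - 1*9) - 1*68) = 148 - 2*(2*9*(4 - 9) - 68) = 148 - 2*(2*9*(-5) - 68) = 148 - 2*(-90 - 68) = 148 - 2*(-158) = 148 + 316 = 464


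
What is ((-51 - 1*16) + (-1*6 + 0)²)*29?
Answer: -899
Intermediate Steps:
((-51 - 1*16) + (-1*6 + 0)²)*29 = ((-51 - 16) + (-6 + 0)²)*29 = (-67 + (-6)²)*29 = (-67 + 36)*29 = -31*29 = -899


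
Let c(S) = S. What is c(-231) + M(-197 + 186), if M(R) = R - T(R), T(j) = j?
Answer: -231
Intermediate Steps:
M(R) = 0 (M(R) = R - R = 0)
c(-231) + M(-197 + 186) = -231 + 0 = -231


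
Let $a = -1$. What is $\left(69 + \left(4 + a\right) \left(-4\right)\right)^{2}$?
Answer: $3249$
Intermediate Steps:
$\left(69 + \left(4 + a\right) \left(-4\right)\right)^{2} = \left(69 + \left(4 - 1\right) \left(-4\right)\right)^{2} = \left(69 + 3 \left(-4\right)\right)^{2} = \left(69 - 12\right)^{2} = 57^{2} = 3249$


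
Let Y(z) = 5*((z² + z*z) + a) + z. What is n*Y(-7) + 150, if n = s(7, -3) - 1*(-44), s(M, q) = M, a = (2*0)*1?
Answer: 24783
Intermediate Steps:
a = 0 (a = 0*1 = 0)
n = 51 (n = 7 - 1*(-44) = 7 + 44 = 51)
Y(z) = z + 10*z² (Y(z) = 5*((z² + z*z) + 0) + z = 5*((z² + z²) + 0) + z = 5*(2*z² + 0) + z = 5*(2*z²) + z = 10*z² + z = z + 10*z²)
n*Y(-7) + 150 = 51*(-7*(1 + 10*(-7))) + 150 = 51*(-7*(1 - 70)) + 150 = 51*(-7*(-69)) + 150 = 51*483 + 150 = 24633 + 150 = 24783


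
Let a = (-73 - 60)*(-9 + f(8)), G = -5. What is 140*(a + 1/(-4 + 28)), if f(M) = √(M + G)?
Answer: 1005515/6 - 18620*√3 ≈ 1.3534e+5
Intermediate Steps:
f(M) = √(-5 + M) (f(M) = √(M - 5) = √(-5 + M))
a = 1197 - 133*√3 (a = (-73 - 60)*(-9 + √(-5 + 8)) = -133*(-9 + √3) = 1197 - 133*√3 ≈ 966.64)
140*(a + 1/(-4 + 28)) = 140*((1197 - 133*√3) + 1/(-4 + 28)) = 140*((1197 - 133*√3) + 1/24) = 140*(28729/24 - 133*√3) = 1005515/6 - 18620*√3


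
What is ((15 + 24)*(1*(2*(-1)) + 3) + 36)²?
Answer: 5625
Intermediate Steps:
((15 + 24)*(1*(2*(-1)) + 3) + 36)² = (39*(1*(-2) + 3) + 36)² = (39*(-2 + 3) + 36)² = (39*1 + 36)² = (39 + 36)² = 75² = 5625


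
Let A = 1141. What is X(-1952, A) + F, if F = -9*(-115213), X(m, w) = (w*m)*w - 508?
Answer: -2540235303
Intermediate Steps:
X(m, w) = -508 + m*w² (X(m, w) = (m*w)*w - 508 = m*w² - 508 = -508 + m*w²)
F = 1036917
X(-1952, A) + F = (-508 - 1952*1141²) + 1036917 = (-508 - 1952*1301881) + 1036917 = (-508 - 2541271712) + 1036917 = -2541272220 + 1036917 = -2540235303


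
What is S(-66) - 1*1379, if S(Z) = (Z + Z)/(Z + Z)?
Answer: -1378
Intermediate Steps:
S(Z) = 1 (S(Z) = (2*Z)/((2*Z)) = (2*Z)*(1/(2*Z)) = 1)
S(-66) - 1*1379 = 1 - 1*1379 = 1 - 1379 = -1378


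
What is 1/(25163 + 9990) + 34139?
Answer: 1200088268/35153 ≈ 34139.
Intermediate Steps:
1/(25163 + 9990) + 34139 = 1/35153 + 34139 = 1200088268/35153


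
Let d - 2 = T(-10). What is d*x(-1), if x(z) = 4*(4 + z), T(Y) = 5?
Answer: 84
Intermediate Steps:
d = 7 (d = 2 + 5 = 7)
x(z) = 16 + 4*z
d*x(-1) = 7*(16 + 4*(-1)) = 7*(16 - 4) = 7*12 = 84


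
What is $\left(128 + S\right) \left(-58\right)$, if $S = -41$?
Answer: $-5046$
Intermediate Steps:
$\left(128 + S\right) \left(-58\right) = \left(128 - 41\right) \left(-58\right) = 87 \left(-58\right) = -5046$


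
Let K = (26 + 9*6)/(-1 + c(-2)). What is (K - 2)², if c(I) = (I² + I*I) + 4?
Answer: 3364/121 ≈ 27.802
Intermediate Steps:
c(I) = 4 + 2*I² (c(I) = (I² + I²) + 4 = 2*I² + 4 = 4 + 2*I²)
K = 80/11 (K = (26 + 9*6)/(-1 + (4 + 2*(-2)²)) = (26 + 54)/(-1 + (4 + 2*4)) = 80/(-1 + (4 + 8)) = 80/(-1 + 12) = 80/11 ≈ 7.2727)
(K - 2)² = (80/11 - 2)² = (58/11)² = 3364/121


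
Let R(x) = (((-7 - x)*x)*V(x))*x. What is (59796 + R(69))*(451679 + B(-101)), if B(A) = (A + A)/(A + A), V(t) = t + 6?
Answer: -12230547678720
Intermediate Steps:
V(t) = 6 + t
B(A) = 1 (B(A) = (2*A)/((2*A)) = (2*A)*(1/(2*A)) = 1)
R(x) = x²*(-7 - x)*(6 + x) (R(x) = (((-7 - x)*x)*(6 + x))*x = ((x*(-7 - x))*(6 + x))*x = (x*(-7 - x)*(6 + x))*x = x²*(-7 - x)*(6 + x))
(59796 + R(69))*(451679 + B(-101)) = (59796 - 1*69²*(6 + 69)*(7 + 69))*(451679 + 1) = (59796 - 1*4761*75*76)*451680 = (59796 - 27137700)*451680 = -27077904*451680 = -12230547678720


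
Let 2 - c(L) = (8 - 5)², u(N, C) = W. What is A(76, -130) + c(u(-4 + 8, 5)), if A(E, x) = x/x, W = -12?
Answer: -6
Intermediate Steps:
A(E, x) = 1
u(N, C) = -12
c(L) = -7 (c(L) = 2 - (8 - 5)² = 2 - 1*3² = 2 - 1*9 = 2 - 9 = -7)
A(76, -130) + c(u(-4 + 8, 5)) = 1 - 7 = -6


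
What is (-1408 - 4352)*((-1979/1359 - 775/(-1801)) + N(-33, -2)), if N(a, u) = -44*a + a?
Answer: -2221168170880/271951 ≈ -8.1675e+6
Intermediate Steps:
N(a, u) = -43*a
(-1408 - 4352)*((-1979/1359 - 775/(-1801)) + N(-33, -2)) = (-1408 - 4352)*((-1979/1359 - 775/(-1801)) - 43*(-33)) = -5760*((-1979*1/1359 - 775*(-1/1801)) + 1419) = -5760*((-1979/1359 + 775/1801) + 1419) = -5760*(-2510954/2447559 + 1419) = -5760*3470575267/2447559 = -2221168170880/271951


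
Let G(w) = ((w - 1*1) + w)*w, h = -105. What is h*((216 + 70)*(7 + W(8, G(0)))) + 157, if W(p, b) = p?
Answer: -450293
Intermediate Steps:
G(w) = w*(-1 + 2*w) (G(w) = ((w - 1) + w)*w = ((-1 + w) + w)*w = (-1 + 2*w)*w = w*(-1 + 2*w))
h*((216 + 70)*(7 + W(8, G(0)))) + 157 = -105*(216 + 70)*(7 + 8) + 157 = -30030*15 + 157 = -105*4290 + 157 = -450450 + 157 = -450293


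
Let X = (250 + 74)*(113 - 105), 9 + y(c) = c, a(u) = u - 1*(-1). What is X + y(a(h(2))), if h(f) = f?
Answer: 2586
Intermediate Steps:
a(u) = 1 + u (a(u) = u + 1 = 1 + u)
y(c) = -9 + c
X = 2592 (X = 324*8 = 2592)
X + y(a(h(2))) = 2592 + (-9 + (1 + 2)) = 2592 + (-9 + 3) = 2592 - 6 = 2586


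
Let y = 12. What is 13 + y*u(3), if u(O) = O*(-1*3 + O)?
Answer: 13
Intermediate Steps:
u(O) = O*(-3 + O)
13 + y*u(3) = 13 + 12*(3*(-3 + 3)) = 13 + 12*(3*0) = 13 + 12*0 = 13 + 0 = 13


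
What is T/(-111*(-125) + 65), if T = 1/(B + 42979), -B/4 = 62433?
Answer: -1/2882136820 ≈ -3.4696e-10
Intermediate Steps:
B = -249732 (B = -4*62433 = -249732)
T = -1/206753 (T = 1/(-249732 + 42979) = 1/(-206753) = -1/206753 ≈ -4.8367e-6)
T/(-111*(-125) + 65) = -1/(206753*(-111*(-125) + 65)) = -1/(206753*(13875 + 65)) = -1/206753/13940 = -1/206753*1/13940 = -1/2882136820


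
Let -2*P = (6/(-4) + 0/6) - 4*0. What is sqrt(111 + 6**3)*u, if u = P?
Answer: 3*sqrt(327)/4 ≈ 13.562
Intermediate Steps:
P = 3/4 (P = -((6/(-4) + 0/6) - 4*0)/2 = -((6*(-1/4) + 0*(1/6)) + 0)/2 = -((-3/2 + 0) + 0)/2 = -(-3/2 + 0)/2 = -1/2*(-3/2) = 3/4 ≈ 0.75000)
u = 3/4 ≈ 0.75000
sqrt(111 + 6**3)*u = sqrt(111 + 6**3)*(3/4) = sqrt(111 + 216)*(3/4) = sqrt(327)*(3/4) = 3*sqrt(327)/4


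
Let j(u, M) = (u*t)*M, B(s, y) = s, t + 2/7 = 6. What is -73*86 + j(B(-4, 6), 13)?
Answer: -46026/7 ≈ -6575.1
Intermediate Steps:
t = 40/7 (t = -2/7 + 6 = 40/7 ≈ 5.7143)
j(u, M) = 40*M*u/7 (j(u, M) = (u*(40/7))*M = (40*u/7)*M = 40*M*u/7)
-73*86 + j(B(-4, 6), 13) = -73*86 + (40/7)*13*(-4) = -6278 - 2080/7 = -46026/7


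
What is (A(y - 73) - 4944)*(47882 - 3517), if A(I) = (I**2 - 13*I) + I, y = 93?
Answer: -212242160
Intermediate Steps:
A(I) = I**2 - 12*I
(A(y - 73) - 4944)*(47882 - 3517) = ((93 - 73)*(-12 + (93 - 73)) - 4944)*(47882 - 3517) = (20*(-12 + 20) - 4944)*44365 = (20*8 - 4944)*44365 = (160 - 4944)*44365 = -4784*44365 = -212242160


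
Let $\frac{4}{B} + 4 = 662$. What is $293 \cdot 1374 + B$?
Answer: $\frac{132449480}{329} \approx 4.0258 \cdot 10^{5}$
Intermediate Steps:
$B = \frac{2}{329}$ ($B = \frac{4}{-4 + 662} = \frac{4}{658} = 4 \cdot \frac{1}{658} = \frac{2}{329} \approx 0.006079$)
$293 \cdot 1374 + B = 293 \cdot 1374 + \frac{2}{329} = 402582 + \frac{2}{329} = \frac{132449480}{329}$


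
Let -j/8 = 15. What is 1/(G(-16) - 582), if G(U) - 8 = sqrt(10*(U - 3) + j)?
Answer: -287/164893 - I*sqrt(310)/329786 ≈ -0.0017405 - 5.3389e-5*I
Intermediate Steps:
j = -120 (j = -8*15 = -120)
G(U) = 8 + sqrt(-150 + 10*U) (G(U) = 8 + sqrt(10*(U - 3) - 120) = 8 + sqrt(10*(-3 + U) - 120) = 8 + sqrt((-30 + 10*U) - 120) = 8 + sqrt(-150 + 10*U))
1/(G(-16) - 582) = 1/((8 + sqrt(-150 + 10*(-16))) - 582) = 1/((8 + sqrt(-150 - 160)) - 582) = 1/((8 + sqrt(-310)) - 582) = 1/((8 + I*sqrt(310)) - 582) = 1/(-574 + I*sqrt(310))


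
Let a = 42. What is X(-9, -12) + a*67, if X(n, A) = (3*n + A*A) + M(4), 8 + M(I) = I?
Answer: 2927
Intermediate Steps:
M(I) = -8 + I
X(n, A) = -4 + A² + 3*n (X(n, A) = (3*n + A*A) + (-8 + 4) = (3*n + A²) - 4 = (A² + 3*n) - 4 = -4 + A² + 3*n)
X(-9, -12) + a*67 = (-4 + (-12)² + 3*(-9)) + 42*67 = (-4 + 144 - 27) + 2814 = 113 + 2814 = 2927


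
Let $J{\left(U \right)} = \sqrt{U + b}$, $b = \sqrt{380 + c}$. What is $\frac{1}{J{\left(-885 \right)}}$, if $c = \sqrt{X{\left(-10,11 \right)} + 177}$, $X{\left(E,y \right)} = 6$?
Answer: $- \frac{i}{\sqrt{885 - \sqrt{380 + \sqrt{183}}}} \approx - 0.033998 i$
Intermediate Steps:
$c = \sqrt{183}$ ($c = \sqrt{6 + 177} = \sqrt{183} \approx 13.528$)
$b = \sqrt{380 + \sqrt{183}} \approx 19.838$
$J{\left(U \right)} = \sqrt{U + \sqrt{380 + \sqrt{183}}}$
$\frac{1}{J{\left(-885 \right)}} = \frac{1}{\sqrt{-885 + \sqrt{380 + \sqrt{183}}}}$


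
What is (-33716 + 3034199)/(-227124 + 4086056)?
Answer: 176499/226996 ≈ 0.77754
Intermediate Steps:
(-33716 + 3034199)/(-227124 + 4086056) = 3000483/3858932 = 3000483*(1/3858932) = 176499/226996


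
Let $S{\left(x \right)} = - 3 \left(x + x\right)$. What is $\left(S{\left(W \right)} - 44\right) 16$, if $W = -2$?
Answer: $-512$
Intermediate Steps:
$S{\left(x \right)} = - 6 x$ ($S{\left(x \right)} = - 3 \cdot 2 x = - 6 x$)
$\left(S{\left(W \right)} - 44\right) 16 = \left(\left(-6\right) \left(-2\right) - 44\right) 16 = \left(12 - 44\right) 16 = \left(-32\right) 16 = -512$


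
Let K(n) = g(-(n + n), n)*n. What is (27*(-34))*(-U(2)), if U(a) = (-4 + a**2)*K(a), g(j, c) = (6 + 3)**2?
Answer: 0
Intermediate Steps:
g(j, c) = 81 (g(j, c) = 9**2 = 81)
K(n) = 81*n
U(a) = 81*a*(-4 + a**2) (U(a) = (-4 + a**2)*(81*a) = 81*a*(-4 + a**2))
(27*(-34))*(-U(2)) = (27*(-34))*(-81*2*(-4 + 2**2)) = -(-918)*81*2*(-4 + 4) = -(-918)*81*2*0 = -(-918)*0 = -918*0 = 0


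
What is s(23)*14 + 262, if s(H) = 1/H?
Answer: 6040/23 ≈ 262.61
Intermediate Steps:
s(23)*14 + 262 = 14/23 + 262 = 6040/23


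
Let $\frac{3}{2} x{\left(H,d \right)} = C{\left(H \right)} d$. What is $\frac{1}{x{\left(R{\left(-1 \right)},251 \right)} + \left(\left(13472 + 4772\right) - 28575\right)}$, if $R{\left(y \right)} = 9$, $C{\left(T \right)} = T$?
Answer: $- \frac{1}{8825} \approx -0.00011331$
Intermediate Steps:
$x{\left(H,d \right)} = \frac{2 H d}{3}$
$\frac{1}{x{\left(R{\left(-1 \right)},251 \right)} + \left(\left(13472 + 4772\right) - 28575\right)} = \frac{1}{\frac{2}{3} \cdot 9 \cdot 251 + \left(\left(13472 + 4772\right) - 28575\right)} = \frac{1}{1506 + \left(18244 - 28575\right)} = \frac{1}{1506 - 10331} = \frac{1}{-8825} = - \frac{1}{8825}$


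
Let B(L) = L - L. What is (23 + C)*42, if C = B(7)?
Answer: 966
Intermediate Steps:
B(L) = 0
C = 0
(23 + C)*42 = (23 + 0)*42 = 23*42 = 966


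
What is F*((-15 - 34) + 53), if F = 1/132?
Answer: 1/33 ≈ 0.030303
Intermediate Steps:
F = 1/132 ≈ 0.0075758
F*((-15 - 34) + 53) = ((-15 - 34) + 53)/132 = (-49 + 53)/132 = (1/132)*4 = 1/33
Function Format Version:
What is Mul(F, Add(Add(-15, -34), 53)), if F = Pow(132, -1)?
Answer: Rational(1, 33) ≈ 0.030303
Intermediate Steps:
F = Rational(1, 132) ≈ 0.0075758
Mul(F, Add(Add(-15, -34), 53)) = Mul(Rational(1, 132), Add(Add(-15, -34), 53)) = Mul(Rational(1, 132), Add(-49, 53)) = Mul(Rational(1, 132), 4) = Rational(1, 33)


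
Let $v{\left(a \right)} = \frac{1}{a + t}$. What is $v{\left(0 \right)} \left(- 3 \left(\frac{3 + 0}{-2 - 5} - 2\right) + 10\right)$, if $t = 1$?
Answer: $\frac{121}{7} \approx 17.286$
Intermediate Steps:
$v{\left(a \right)} = \frac{1}{1 + a}$ ($v{\left(a \right)} = \frac{1}{a + 1} = \frac{1}{1 + a}$)
$v{\left(0 \right)} \left(- 3 \left(\frac{3 + 0}{-2 - 5} - 2\right) + 10\right) = \frac{- 3 \left(\frac{3 + 0}{-2 - 5} - 2\right) + 10}{1 + 0} = \frac{- 3 \left(\frac{3}{-7} - 2\right) + 10}{1} = 1 \left(- 3 \left(3 \left(- \frac{1}{7}\right) - 2\right) + 10\right) = 1 \left(- 3 \left(- \frac{3}{7} - 2\right) + 10\right) = 1 \left(\left(-3\right) \left(- \frac{17}{7}\right) + 10\right) = 1 \left(\frac{51}{7} + 10\right) = 1 \cdot \frac{121}{7} = \frac{121}{7}$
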